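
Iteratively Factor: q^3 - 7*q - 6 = (q - 3)*(q^2 + 3*q + 2) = (q - 3)*(q + 1)*(q + 2)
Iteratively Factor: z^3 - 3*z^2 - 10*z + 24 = (z - 4)*(z^2 + z - 6) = (z - 4)*(z - 2)*(z + 3)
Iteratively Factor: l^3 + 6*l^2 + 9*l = (l)*(l^2 + 6*l + 9) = l*(l + 3)*(l + 3)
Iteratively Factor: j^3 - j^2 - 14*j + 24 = (j - 3)*(j^2 + 2*j - 8) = (j - 3)*(j + 4)*(j - 2)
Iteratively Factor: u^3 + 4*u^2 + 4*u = (u + 2)*(u^2 + 2*u) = (u + 2)^2*(u)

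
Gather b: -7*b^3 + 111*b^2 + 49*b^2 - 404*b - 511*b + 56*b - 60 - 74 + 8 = -7*b^3 + 160*b^2 - 859*b - 126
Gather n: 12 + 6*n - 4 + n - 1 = 7*n + 7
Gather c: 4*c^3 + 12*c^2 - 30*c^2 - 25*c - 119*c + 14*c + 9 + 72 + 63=4*c^3 - 18*c^2 - 130*c + 144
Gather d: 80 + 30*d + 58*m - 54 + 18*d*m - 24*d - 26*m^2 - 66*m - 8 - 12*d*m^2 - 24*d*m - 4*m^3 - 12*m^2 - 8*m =d*(-12*m^2 - 6*m + 6) - 4*m^3 - 38*m^2 - 16*m + 18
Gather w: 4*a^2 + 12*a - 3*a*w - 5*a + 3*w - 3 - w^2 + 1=4*a^2 + 7*a - w^2 + w*(3 - 3*a) - 2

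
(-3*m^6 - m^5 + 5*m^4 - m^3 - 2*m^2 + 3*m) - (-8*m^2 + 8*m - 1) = -3*m^6 - m^5 + 5*m^4 - m^3 + 6*m^2 - 5*m + 1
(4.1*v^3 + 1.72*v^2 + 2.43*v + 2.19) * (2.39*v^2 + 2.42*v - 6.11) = 9.799*v^5 + 14.0328*v^4 - 15.0809*v^3 + 0.6055*v^2 - 9.5475*v - 13.3809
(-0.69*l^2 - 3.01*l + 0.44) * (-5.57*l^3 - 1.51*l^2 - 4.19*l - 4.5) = 3.8433*l^5 + 17.8076*l^4 + 4.9854*l^3 + 15.0525*l^2 + 11.7014*l - 1.98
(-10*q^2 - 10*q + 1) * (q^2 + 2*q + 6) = -10*q^4 - 30*q^3 - 79*q^2 - 58*q + 6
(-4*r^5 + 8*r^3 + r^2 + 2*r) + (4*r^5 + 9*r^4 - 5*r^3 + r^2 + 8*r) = 9*r^4 + 3*r^3 + 2*r^2 + 10*r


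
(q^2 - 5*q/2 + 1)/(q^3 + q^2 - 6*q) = (q - 1/2)/(q*(q + 3))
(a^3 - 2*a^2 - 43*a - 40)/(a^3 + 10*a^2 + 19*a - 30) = (a^2 - 7*a - 8)/(a^2 + 5*a - 6)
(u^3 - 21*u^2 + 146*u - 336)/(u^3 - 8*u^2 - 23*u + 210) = (u - 8)/(u + 5)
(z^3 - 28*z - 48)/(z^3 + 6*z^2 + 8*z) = (z - 6)/z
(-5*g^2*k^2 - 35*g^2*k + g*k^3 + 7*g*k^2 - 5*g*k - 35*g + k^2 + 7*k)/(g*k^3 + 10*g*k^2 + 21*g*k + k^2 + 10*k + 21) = (-5*g + k)/(k + 3)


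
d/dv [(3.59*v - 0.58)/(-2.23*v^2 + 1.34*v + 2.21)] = (8.0057*v^2 - 2.5868*v + 8.7111)/(4.9729*v^4 - 5.9764*v^3 - 8.061*v^2 + 5.9228*v + 4.8841)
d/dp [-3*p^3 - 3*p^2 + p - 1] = -9*p^2 - 6*p + 1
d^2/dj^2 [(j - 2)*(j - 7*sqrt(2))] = 2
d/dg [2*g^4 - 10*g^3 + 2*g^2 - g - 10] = 8*g^3 - 30*g^2 + 4*g - 1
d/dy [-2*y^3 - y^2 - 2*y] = -6*y^2 - 2*y - 2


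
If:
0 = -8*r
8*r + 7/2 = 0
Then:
No Solution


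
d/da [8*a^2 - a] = 16*a - 1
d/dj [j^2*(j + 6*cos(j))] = 3*j*(-2*j*sin(j) + j + 4*cos(j))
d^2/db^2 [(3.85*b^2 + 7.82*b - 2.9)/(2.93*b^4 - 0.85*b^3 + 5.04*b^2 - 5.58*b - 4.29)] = (198.31119*b^8 + 748.076466*b^7 - 917.67975*b^6 + 1698.792504*b^5 + 821.994708*b^4 + 2697.434514*b^3 - 804.6702*b^2 + 1567.278252*b - 538.678278)/(25.153757*b^12 - 21.891495*b^11 + 136.154463*b^10 - 219.638071*b^9 + 207.098541*b^8 - 507.169116*b^7 + 155.735037*b^6 + 26.483112*b^5 + 183.550995*b^4 + 503.219601*b^3 - 122.455476*b^2 - 308.084634*b - 78.953589)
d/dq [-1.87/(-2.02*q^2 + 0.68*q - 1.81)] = (1.2716 - 7.5548*q)/(2.02*q^2 - 0.68*q + 1.81)^2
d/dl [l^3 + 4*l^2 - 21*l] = 3*l^2 + 8*l - 21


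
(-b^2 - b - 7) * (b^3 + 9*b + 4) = -b^5 - b^4 - 16*b^3 - 13*b^2 - 67*b - 28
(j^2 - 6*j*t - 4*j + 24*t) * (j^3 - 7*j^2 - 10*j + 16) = j^5 - 6*j^4*t - 11*j^4 + 66*j^3*t + 18*j^3 - 108*j^2*t + 56*j^2 - 336*j*t - 64*j + 384*t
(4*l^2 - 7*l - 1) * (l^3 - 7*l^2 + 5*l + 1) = 4*l^5 - 35*l^4 + 68*l^3 - 24*l^2 - 12*l - 1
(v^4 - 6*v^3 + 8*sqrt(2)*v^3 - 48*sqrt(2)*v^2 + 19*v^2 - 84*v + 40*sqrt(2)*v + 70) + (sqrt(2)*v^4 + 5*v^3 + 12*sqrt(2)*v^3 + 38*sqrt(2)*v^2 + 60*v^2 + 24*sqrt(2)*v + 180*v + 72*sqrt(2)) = v^4 + sqrt(2)*v^4 - v^3 + 20*sqrt(2)*v^3 - 10*sqrt(2)*v^2 + 79*v^2 + 64*sqrt(2)*v + 96*v + 70 + 72*sqrt(2)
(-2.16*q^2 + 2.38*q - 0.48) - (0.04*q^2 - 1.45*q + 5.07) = -2.2*q^2 + 3.83*q - 5.55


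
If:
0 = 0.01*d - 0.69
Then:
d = 69.00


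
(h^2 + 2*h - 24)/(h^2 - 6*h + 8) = (h + 6)/(h - 2)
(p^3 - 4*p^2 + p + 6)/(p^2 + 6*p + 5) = (p^2 - 5*p + 6)/(p + 5)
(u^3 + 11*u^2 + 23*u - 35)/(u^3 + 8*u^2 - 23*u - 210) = (u^2 + 4*u - 5)/(u^2 + u - 30)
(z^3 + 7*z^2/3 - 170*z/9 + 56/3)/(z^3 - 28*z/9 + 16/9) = (3*z^2 + 11*z - 42)/(3*z^2 + 4*z - 4)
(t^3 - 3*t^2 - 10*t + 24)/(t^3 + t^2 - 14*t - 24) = (t - 2)/(t + 2)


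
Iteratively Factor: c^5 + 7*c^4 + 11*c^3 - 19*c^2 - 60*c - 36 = (c + 2)*(c^4 + 5*c^3 + c^2 - 21*c - 18) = (c + 1)*(c + 2)*(c^3 + 4*c^2 - 3*c - 18) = (c - 2)*(c + 1)*(c + 2)*(c^2 + 6*c + 9) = (c - 2)*(c + 1)*(c + 2)*(c + 3)*(c + 3)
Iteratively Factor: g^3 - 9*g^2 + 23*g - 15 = (g - 5)*(g^2 - 4*g + 3) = (g - 5)*(g - 3)*(g - 1)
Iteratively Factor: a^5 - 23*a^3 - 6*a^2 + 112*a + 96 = (a - 3)*(a^4 + 3*a^3 - 14*a^2 - 48*a - 32) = (a - 3)*(a + 4)*(a^3 - a^2 - 10*a - 8) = (a - 4)*(a - 3)*(a + 4)*(a^2 + 3*a + 2) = (a - 4)*(a - 3)*(a + 1)*(a + 4)*(a + 2)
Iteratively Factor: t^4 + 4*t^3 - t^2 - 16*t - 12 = (t + 2)*(t^3 + 2*t^2 - 5*t - 6) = (t - 2)*(t + 2)*(t^2 + 4*t + 3) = (t - 2)*(t + 1)*(t + 2)*(t + 3)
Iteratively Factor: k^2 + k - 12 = (k - 3)*(k + 4)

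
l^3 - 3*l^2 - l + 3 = (l - 3)*(l - 1)*(l + 1)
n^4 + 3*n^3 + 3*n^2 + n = n*(n + 1)^3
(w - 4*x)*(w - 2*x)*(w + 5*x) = w^3 - w^2*x - 22*w*x^2 + 40*x^3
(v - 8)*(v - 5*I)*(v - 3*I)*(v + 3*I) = v^4 - 8*v^3 - 5*I*v^3 + 9*v^2 + 40*I*v^2 - 72*v - 45*I*v + 360*I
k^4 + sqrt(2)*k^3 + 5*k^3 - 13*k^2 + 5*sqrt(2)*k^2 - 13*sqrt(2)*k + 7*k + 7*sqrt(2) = (k - 1)^2*(k + 7)*(k + sqrt(2))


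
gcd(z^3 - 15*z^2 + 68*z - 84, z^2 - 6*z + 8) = z - 2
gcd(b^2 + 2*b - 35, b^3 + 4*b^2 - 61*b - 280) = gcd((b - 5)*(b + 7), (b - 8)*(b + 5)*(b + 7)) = b + 7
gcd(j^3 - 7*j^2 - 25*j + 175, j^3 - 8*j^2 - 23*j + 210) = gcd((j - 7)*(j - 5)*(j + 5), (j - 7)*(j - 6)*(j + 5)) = j^2 - 2*j - 35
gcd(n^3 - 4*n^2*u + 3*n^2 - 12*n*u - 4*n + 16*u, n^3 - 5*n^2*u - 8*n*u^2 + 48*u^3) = -n + 4*u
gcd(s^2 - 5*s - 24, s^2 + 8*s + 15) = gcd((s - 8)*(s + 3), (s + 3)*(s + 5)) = s + 3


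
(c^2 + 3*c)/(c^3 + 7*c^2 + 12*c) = 1/(c + 4)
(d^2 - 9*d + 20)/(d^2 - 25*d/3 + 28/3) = 3*(d^2 - 9*d + 20)/(3*d^2 - 25*d + 28)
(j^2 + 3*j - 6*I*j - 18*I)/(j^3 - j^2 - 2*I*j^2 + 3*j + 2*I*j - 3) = (j^2 + j*(3 - 6*I) - 18*I)/(j^3 + j^2*(-1 - 2*I) + j*(3 + 2*I) - 3)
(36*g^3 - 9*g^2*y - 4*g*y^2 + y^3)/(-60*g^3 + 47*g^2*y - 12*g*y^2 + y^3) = (3*g + y)/(-5*g + y)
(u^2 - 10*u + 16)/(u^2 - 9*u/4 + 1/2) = 4*(u - 8)/(4*u - 1)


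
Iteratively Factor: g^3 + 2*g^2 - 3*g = (g + 3)*(g^2 - g) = g*(g + 3)*(g - 1)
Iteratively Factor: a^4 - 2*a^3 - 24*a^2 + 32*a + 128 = (a + 2)*(a^3 - 4*a^2 - 16*a + 64) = (a - 4)*(a + 2)*(a^2 - 16) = (a - 4)^2*(a + 2)*(a + 4)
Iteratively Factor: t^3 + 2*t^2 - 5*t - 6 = (t + 1)*(t^2 + t - 6) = (t + 1)*(t + 3)*(t - 2)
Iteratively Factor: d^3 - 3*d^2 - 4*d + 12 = (d + 2)*(d^2 - 5*d + 6) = (d - 3)*(d + 2)*(d - 2)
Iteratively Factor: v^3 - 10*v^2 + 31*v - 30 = (v - 5)*(v^2 - 5*v + 6) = (v - 5)*(v - 2)*(v - 3)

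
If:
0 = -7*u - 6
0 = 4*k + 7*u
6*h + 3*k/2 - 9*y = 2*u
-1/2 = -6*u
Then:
No Solution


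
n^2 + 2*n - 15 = (n - 3)*(n + 5)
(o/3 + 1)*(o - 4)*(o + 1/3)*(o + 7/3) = o^4/3 + 5*o^3/9 - 125*o^2/27 - 295*o/27 - 28/9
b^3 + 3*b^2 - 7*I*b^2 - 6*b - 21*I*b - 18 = (b + 3)*(b - 6*I)*(b - I)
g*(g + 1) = g^2 + g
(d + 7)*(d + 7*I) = d^2 + 7*d + 7*I*d + 49*I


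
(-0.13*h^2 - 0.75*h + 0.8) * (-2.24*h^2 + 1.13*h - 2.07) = 0.2912*h^4 + 1.5331*h^3 - 2.3704*h^2 + 2.4565*h - 1.656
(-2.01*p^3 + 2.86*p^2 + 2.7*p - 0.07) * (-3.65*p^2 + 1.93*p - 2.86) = 7.3365*p^5 - 14.3183*p^4 + 1.4134*p^3 - 2.7131*p^2 - 7.8571*p + 0.2002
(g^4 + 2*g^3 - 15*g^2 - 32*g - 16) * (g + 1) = g^5 + 3*g^4 - 13*g^3 - 47*g^2 - 48*g - 16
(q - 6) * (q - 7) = q^2 - 13*q + 42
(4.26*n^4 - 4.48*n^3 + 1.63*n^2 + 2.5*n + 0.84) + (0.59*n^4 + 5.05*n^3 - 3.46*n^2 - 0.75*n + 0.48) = 4.85*n^4 + 0.569999999999999*n^3 - 1.83*n^2 + 1.75*n + 1.32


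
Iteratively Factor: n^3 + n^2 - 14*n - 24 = (n + 3)*(n^2 - 2*n - 8) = (n - 4)*(n + 3)*(n + 2)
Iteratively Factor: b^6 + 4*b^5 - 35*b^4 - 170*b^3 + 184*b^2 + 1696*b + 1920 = (b - 5)*(b^5 + 9*b^4 + 10*b^3 - 120*b^2 - 416*b - 384) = (b - 5)*(b - 4)*(b^4 + 13*b^3 + 62*b^2 + 128*b + 96) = (b - 5)*(b - 4)*(b + 3)*(b^3 + 10*b^2 + 32*b + 32) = (b - 5)*(b - 4)*(b + 3)*(b + 4)*(b^2 + 6*b + 8) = (b - 5)*(b - 4)*(b + 3)*(b + 4)^2*(b + 2)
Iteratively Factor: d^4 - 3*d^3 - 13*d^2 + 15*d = (d - 1)*(d^3 - 2*d^2 - 15*d) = d*(d - 1)*(d^2 - 2*d - 15) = d*(d - 5)*(d - 1)*(d + 3)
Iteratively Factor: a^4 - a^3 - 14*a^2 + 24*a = (a - 2)*(a^3 + a^2 - 12*a) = (a - 2)*(a + 4)*(a^2 - 3*a) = (a - 3)*(a - 2)*(a + 4)*(a)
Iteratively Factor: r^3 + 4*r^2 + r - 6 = (r - 1)*(r^2 + 5*r + 6) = (r - 1)*(r + 2)*(r + 3)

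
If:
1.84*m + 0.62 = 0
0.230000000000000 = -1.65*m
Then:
No Solution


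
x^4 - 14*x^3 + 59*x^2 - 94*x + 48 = (x - 8)*(x - 3)*(x - 2)*(x - 1)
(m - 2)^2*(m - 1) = m^3 - 5*m^2 + 8*m - 4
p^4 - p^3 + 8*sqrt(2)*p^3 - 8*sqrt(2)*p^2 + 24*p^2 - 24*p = p*(p - 1)*(p + 2*sqrt(2))*(p + 6*sqrt(2))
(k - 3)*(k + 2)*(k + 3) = k^3 + 2*k^2 - 9*k - 18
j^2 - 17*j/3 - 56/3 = (j - 8)*(j + 7/3)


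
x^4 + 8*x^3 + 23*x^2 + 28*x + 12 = (x + 1)*(x + 2)^2*(x + 3)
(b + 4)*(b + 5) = b^2 + 9*b + 20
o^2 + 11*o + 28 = (o + 4)*(o + 7)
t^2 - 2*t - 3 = (t - 3)*(t + 1)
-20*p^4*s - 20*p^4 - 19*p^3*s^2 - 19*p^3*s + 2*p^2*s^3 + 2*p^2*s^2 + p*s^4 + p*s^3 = (-4*p + s)*(p + s)*(5*p + s)*(p*s + p)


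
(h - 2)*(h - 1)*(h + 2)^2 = h^4 + h^3 - 6*h^2 - 4*h + 8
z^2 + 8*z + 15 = (z + 3)*(z + 5)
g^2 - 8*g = g*(g - 8)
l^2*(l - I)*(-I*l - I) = -I*l^4 - l^3 - I*l^3 - l^2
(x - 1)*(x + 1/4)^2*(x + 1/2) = x^4 - 11*x^2/16 - 9*x/32 - 1/32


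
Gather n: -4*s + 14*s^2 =14*s^2 - 4*s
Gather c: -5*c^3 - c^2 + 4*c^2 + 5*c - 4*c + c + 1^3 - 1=-5*c^3 + 3*c^2 + 2*c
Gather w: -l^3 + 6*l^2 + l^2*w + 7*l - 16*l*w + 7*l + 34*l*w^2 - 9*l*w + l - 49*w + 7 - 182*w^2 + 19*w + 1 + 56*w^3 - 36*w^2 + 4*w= -l^3 + 6*l^2 + 15*l + 56*w^3 + w^2*(34*l - 218) + w*(l^2 - 25*l - 26) + 8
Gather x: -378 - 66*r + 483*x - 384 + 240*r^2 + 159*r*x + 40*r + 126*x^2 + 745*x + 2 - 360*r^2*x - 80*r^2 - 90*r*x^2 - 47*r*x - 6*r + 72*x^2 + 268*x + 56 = 160*r^2 - 32*r + x^2*(198 - 90*r) + x*(-360*r^2 + 112*r + 1496) - 704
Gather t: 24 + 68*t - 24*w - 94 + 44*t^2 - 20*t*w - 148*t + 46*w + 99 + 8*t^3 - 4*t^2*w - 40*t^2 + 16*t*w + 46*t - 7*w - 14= 8*t^3 + t^2*(4 - 4*w) + t*(-4*w - 34) + 15*w + 15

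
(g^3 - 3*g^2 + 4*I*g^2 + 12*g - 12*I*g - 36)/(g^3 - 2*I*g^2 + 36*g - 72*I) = (g - 3)/(g - 6*I)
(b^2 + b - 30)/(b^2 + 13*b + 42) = (b - 5)/(b + 7)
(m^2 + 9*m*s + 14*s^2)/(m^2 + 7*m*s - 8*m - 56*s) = (m + 2*s)/(m - 8)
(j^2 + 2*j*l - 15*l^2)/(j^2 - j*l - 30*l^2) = (j - 3*l)/(j - 6*l)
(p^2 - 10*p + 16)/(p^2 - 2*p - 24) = (-p^2 + 10*p - 16)/(-p^2 + 2*p + 24)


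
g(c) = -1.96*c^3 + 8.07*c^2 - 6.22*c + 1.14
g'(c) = -5.88*c^2 + 16.14*c - 6.22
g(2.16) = 5.60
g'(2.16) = 1.21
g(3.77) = -12.63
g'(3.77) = -28.94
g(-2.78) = 122.91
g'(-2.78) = -96.53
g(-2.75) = 120.04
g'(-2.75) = -95.07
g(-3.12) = 158.63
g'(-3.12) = -113.82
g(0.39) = -0.17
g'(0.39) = -0.82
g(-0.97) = 16.56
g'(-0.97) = -27.41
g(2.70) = 4.60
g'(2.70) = -5.51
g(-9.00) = 2139.63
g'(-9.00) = -627.76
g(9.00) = -830.01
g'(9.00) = -337.24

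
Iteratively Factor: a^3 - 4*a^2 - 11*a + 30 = (a + 3)*(a^2 - 7*a + 10) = (a - 5)*(a + 3)*(a - 2)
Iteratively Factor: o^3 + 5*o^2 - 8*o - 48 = (o + 4)*(o^2 + o - 12) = (o + 4)^2*(o - 3)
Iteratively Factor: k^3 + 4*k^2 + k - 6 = (k + 2)*(k^2 + 2*k - 3) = (k - 1)*(k + 2)*(k + 3)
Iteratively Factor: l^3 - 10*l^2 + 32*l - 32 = (l - 2)*(l^2 - 8*l + 16) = (l - 4)*(l - 2)*(l - 4)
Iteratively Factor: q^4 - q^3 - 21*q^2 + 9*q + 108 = (q - 3)*(q^3 + 2*q^2 - 15*q - 36) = (q - 4)*(q - 3)*(q^2 + 6*q + 9) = (q - 4)*(q - 3)*(q + 3)*(q + 3)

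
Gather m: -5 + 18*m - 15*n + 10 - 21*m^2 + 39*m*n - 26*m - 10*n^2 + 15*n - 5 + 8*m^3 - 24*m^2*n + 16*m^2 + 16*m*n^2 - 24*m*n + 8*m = 8*m^3 + m^2*(-24*n - 5) + m*(16*n^2 + 15*n) - 10*n^2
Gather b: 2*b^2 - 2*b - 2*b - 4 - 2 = 2*b^2 - 4*b - 6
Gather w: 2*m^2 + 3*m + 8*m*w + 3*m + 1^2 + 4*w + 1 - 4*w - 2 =2*m^2 + 8*m*w + 6*m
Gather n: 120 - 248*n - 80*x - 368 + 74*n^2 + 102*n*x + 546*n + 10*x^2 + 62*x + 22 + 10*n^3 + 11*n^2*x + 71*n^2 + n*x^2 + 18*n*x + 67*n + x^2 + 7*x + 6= 10*n^3 + n^2*(11*x + 145) + n*(x^2 + 120*x + 365) + 11*x^2 - 11*x - 220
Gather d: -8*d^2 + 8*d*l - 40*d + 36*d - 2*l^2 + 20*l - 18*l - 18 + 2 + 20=-8*d^2 + d*(8*l - 4) - 2*l^2 + 2*l + 4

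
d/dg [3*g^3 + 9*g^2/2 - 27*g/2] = 9*g^2 + 9*g - 27/2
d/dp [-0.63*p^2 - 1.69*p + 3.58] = -1.26*p - 1.69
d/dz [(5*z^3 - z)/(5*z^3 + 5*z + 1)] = (60*z^3 + 15*z^2 - 1)/(25*z^6 + 50*z^4 + 10*z^3 + 25*z^2 + 10*z + 1)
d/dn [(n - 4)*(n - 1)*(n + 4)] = 3*n^2 - 2*n - 16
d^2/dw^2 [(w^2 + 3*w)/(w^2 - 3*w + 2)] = 4*(3*w^3 - 3*w^2 - 9*w + 11)/(w^6 - 9*w^5 + 33*w^4 - 63*w^3 + 66*w^2 - 36*w + 8)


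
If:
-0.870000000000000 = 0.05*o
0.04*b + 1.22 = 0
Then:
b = -30.50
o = -17.40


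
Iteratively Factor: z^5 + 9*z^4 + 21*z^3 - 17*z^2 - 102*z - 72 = (z + 3)*(z^4 + 6*z^3 + 3*z^2 - 26*z - 24) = (z + 1)*(z + 3)*(z^3 + 5*z^2 - 2*z - 24) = (z - 2)*(z + 1)*(z + 3)*(z^2 + 7*z + 12) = (z - 2)*(z + 1)*(z + 3)^2*(z + 4)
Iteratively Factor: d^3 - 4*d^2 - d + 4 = (d - 4)*(d^2 - 1) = (d - 4)*(d - 1)*(d + 1)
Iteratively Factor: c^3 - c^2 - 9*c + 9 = (c - 1)*(c^2 - 9) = (c - 1)*(c + 3)*(c - 3)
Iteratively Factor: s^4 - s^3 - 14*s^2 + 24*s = (s - 2)*(s^3 + s^2 - 12*s) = (s - 2)*(s + 4)*(s^2 - 3*s) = (s - 3)*(s - 2)*(s + 4)*(s)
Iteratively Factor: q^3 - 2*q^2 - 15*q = (q - 5)*(q^2 + 3*q) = q*(q - 5)*(q + 3)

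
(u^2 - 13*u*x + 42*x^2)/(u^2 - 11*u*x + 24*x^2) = (u^2 - 13*u*x + 42*x^2)/(u^2 - 11*u*x + 24*x^2)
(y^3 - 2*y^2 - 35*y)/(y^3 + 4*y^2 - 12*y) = (y^2 - 2*y - 35)/(y^2 + 4*y - 12)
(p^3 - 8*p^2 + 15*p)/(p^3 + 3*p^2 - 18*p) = (p - 5)/(p + 6)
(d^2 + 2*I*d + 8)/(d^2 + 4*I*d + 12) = (d + 4*I)/(d + 6*I)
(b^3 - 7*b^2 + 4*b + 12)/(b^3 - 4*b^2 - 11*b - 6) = (b - 2)/(b + 1)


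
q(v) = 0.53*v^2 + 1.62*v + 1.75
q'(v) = 1.06*v + 1.62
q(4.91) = 22.48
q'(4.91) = 6.82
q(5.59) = 27.37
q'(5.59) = 7.55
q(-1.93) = 0.60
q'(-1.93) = -0.43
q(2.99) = 11.33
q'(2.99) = 4.79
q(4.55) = 20.09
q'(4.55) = 6.44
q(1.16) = 4.34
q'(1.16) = 2.85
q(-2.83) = 1.41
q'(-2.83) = -1.38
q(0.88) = 3.59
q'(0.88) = 2.55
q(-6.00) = 11.11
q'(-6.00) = -4.74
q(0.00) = 1.75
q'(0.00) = 1.62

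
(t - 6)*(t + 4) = t^2 - 2*t - 24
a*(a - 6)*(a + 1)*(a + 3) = a^4 - 2*a^3 - 21*a^2 - 18*a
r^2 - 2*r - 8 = (r - 4)*(r + 2)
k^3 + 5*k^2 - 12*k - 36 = (k - 3)*(k + 2)*(k + 6)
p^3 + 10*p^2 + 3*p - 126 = (p - 3)*(p + 6)*(p + 7)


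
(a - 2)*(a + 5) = a^2 + 3*a - 10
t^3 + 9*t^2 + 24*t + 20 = (t + 2)^2*(t + 5)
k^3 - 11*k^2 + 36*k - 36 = (k - 6)*(k - 3)*(k - 2)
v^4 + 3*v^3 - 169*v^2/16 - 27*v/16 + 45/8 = (v - 2)*(v - 3/4)*(v + 3/4)*(v + 5)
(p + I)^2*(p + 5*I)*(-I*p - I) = -I*p^4 + 7*p^3 - I*p^3 + 7*p^2 + 11*I*p^2 - 5*p + 11*I*p - 5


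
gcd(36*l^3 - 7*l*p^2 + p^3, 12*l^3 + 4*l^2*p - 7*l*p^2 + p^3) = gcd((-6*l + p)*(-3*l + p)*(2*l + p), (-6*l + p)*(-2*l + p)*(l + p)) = -6*l + p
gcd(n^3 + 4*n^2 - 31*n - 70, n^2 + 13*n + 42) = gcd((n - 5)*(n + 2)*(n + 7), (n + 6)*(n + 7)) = n + 7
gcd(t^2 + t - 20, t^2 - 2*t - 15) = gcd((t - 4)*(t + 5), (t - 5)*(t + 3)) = 1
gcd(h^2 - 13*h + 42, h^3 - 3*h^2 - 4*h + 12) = 1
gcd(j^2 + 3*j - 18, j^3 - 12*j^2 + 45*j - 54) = j - 3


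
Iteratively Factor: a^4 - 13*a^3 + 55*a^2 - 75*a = (a - 3)*(a^3 - 10*a^2 + 25*a) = (a - 5)*(a - 3)*(a^2 - 5*a) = a*(a - 5)*(a - 3)*(a - 5)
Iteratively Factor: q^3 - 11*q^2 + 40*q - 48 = (q - 4)*(q^2 - 7*q + 12) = (q - 4)^2*(q - 3)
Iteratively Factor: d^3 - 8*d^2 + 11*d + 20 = (d - 4)*(d^2 - 4*d - 5) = (d - 5)*(d - 4)*(d + 1)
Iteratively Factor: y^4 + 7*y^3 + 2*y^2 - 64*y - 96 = (y - 3)*(y^3 + 10*y^2 + 32*y + 32) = (y - 3)*(y + 2)*(y^2 + 8*y + 16) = (y - 3)*(y + 2)*(y + 4)*(y + 4)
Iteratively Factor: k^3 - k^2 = (k)*(k^2 - k) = k^2*(k - 1)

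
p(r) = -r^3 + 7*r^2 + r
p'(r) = -3*r^2 + 14*r + 1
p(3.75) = 49.45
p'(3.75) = 11.31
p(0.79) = 4.67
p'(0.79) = 10.19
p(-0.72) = 3.28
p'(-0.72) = -10.64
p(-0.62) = 2.31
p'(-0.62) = -8.83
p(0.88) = 5.62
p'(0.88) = 11.00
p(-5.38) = 352.95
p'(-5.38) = -161.15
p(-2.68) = 66.85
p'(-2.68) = -58.07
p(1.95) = 21.15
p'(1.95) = 16.89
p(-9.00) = 1287.00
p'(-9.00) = -368.00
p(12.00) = -708.00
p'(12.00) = -263.00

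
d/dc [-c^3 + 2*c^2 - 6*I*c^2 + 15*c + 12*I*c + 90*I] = -3*c^2 + c*(4 - 12*I) + 15 + 12*I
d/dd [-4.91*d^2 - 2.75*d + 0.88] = -9.82*d - 2.75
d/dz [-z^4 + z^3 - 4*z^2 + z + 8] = -4*z^3 + 3*z^2 - 8*z + 1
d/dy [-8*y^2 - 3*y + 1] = -16*y - 3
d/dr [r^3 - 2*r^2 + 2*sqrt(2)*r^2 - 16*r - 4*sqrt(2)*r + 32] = 3*r^2 - 4*r + 4*sqrt(2)*r - 16 - 4*sqrt(2)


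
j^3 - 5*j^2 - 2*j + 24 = (j - 4)*(j - 3)*(j + 2)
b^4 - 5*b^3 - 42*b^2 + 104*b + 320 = (b - 8)*(b - 4)*(b + 2)*(b + 5)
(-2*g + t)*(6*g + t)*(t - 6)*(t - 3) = -12*g^2*t^2 + 108*g^2*t - 216*g^2 + 4*g*t^3 - 36*g*t^2 + 72*g*t + t^4 - 9*t^3 + 18*t^2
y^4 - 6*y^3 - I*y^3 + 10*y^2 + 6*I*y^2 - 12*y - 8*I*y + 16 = (y - 4)*(y - 2)*(y - 2*I)*(y + I)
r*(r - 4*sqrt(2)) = r^2 - 4*sqrt(2)*r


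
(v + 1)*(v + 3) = v^2 + 4*v + 3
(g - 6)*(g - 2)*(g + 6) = g^3 - 2*g^2 - 36*g + 72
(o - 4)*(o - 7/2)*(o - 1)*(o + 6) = o^4 - 5*o^3/2 - 59*o^2/2 + 115*o - 84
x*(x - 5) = x^2 - 5*x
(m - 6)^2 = m^2 - 12*m + 36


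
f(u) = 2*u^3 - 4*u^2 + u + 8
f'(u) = 6*u^2 - 8*u + 1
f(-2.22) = -35.82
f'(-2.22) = 48.33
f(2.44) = 15.68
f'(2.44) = 17.20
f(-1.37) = -6.02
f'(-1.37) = 23.22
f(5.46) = 219.76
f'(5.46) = 136.19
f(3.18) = 35.05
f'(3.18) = 36.23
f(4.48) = 112.03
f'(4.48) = 85.58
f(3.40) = 43.77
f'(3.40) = 43.16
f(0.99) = 7.01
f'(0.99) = -1.04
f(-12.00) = -4036.00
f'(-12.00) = 961.00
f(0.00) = 8.00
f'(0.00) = 1.00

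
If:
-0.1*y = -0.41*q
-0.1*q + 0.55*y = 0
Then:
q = 0.00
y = 0.00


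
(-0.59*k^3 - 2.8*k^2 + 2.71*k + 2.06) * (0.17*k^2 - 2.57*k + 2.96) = -0.1003*k^5 + 1.0403*k^4 + 5.9103*k^3 - 14.9025*k^2 + 2.7274*k + 6.0976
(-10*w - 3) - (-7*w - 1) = -3*w - 2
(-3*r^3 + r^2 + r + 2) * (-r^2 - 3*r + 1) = 3*r^5 + 8*r^4 - 7*r^3 - 4*r^2 - 5*r + 2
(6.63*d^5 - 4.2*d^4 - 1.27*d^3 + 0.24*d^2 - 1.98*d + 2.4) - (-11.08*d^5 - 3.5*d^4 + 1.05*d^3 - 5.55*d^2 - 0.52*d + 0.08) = 17.71*d^5 - 0.7*d^4 - 2.32*d^3 + 5.79*d^2 - 1.46*d + 2.32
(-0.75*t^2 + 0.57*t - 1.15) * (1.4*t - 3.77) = -1.05*t^3 + 3.6255*t^2 - 3.7589*t + 4.3355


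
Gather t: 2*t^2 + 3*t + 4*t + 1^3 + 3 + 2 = 2*t^2 + 7*t + 6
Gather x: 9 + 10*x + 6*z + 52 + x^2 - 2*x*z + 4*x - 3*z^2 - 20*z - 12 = x^2 + x*(14 - 2*z) - 3*z^2 - 14*z + 49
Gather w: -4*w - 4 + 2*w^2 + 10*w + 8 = 2*w^2 + 6*w + 4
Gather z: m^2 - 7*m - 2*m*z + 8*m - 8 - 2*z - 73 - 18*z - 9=m^2 + m + z*(-2*m - 20) - 90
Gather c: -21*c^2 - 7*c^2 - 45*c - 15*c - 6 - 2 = -28*c^2 - 60*c - 8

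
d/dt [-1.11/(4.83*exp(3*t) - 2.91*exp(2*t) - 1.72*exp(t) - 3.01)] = (16.0839*exp(2*t) - 6.4602*exp(t) - 1.9092)*exp(t)/(-4.83*exp(3*t) + 2.91*exp(2*t) + 1.72*exp(t) + 3.01)^2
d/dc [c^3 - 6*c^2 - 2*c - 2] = 3*c^2 - 12*c - 2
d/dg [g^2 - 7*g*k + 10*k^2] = 2*g - 7*k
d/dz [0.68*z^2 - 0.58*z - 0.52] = 1.36*z - 0.58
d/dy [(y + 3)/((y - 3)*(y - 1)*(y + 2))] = (-2*y^3 - 7*y^2 + 12*y + 21)/(y^6 - 4*y^5 - 6*y^4 + 32*y^3 + y^2 - 60*y + 36)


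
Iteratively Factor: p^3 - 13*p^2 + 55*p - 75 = (p - 3)*(p^2 - 10*p + 25) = (p - 5)*(p - 3)*(p - 5)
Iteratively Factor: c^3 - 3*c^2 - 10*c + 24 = (c + 3)*(c^2 - 6*c + 8) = (c - 2)*(c + 3)*(c - 4)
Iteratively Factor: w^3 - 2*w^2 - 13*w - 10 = (w + 2)*(w^2 - 4*w - 5) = (w + 1)*(w + 2)*(w - 5)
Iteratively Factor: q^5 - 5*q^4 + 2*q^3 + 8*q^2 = (q)*(q^4 - 5*q^3 + 2*q^2 + 8*q) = q*(q - 2)*(q^3 - 3*q^2 - 4*q) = q^2*(q - 2)*(q^2 - 3*q - 4) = q^2*(q - 2)*(q + 1)*(q - 4)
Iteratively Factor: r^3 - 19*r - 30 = (r - 5)*(r^2 + 5*r + 6) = (r - 5)*(r + 2)*(r + 3)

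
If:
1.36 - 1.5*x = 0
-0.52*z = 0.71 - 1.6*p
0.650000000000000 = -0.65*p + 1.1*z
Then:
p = 0.79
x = 0.91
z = 1.06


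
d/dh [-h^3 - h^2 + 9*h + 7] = -3*h^2 - 2*h + 9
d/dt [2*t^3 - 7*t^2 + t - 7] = 6*t^2 - 14*t + 1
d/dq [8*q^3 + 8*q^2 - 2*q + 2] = 24*q^2 + 16*q - 2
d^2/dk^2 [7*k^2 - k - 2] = 14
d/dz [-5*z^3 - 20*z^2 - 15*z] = -15*z^2 - 40*z - 15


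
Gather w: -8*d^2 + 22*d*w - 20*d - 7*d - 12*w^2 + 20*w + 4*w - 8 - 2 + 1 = -8*d^2 - 27*d - 12*w^2 + w*(22*d + 24) - 9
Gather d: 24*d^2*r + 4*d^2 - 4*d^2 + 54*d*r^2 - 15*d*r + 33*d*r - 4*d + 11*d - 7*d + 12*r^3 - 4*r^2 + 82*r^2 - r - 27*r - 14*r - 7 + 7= 24*d^2*r + d*(54*r^2 + 18*r) + 12*r^3 + 78*r^2 - 42*r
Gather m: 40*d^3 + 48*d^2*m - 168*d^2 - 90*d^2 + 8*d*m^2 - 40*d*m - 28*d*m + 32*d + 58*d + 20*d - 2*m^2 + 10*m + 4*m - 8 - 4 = 40*d^3 - 258*d^2 + 110*d + m^2*(8*d - 2) + m*(48*d^2 - 68*d + 14) - 12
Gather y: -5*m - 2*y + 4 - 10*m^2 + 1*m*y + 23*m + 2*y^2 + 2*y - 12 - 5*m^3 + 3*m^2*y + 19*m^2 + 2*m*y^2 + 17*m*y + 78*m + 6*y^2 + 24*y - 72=-5*m^3 + 9*m^2 + 96*m + y^2*(2*m + 8) + y*(3*m^2 + 18*m + 24) - 80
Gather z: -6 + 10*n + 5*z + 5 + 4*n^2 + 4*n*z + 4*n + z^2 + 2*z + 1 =4*n^2 + 14*n + z^2 + z*(4*n + 7)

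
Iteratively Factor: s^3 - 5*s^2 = (s)*(s^2 - 5*s) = s^2*(s - 5)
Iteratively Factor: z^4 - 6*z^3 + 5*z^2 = (z)*(z^3 - 6*z^2 + 5*z) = z^2*(z^2 - 6*z + 5) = z^2*(z - 1)*(z - 5)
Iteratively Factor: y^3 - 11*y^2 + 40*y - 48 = (y - 3)*(y^2 - 8*y + 16) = (y - 4)*(y - 3)*(y - 4)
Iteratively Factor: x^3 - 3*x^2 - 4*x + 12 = (x - 2)*(x^2 - x - 6) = (x - 2)*(x + 2)*(x - 3)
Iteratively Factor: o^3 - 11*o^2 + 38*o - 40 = (o - 2)*(o^2 - 9*o + 20) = (o - 5)*(o - 2)*(o - 4)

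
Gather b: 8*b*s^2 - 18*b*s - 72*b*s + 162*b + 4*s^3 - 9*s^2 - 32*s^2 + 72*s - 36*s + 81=b*(8*s^2 - 90*s + 162) + 4*s^3 - 41*s^2 + 36*s + 81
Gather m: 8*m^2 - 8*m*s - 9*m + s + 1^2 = 8*m^2 + m*(-8*s - 9) + s + 1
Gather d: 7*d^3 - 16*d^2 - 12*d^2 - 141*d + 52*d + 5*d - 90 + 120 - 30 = 7*d^3 - 28*d^2 - 84*d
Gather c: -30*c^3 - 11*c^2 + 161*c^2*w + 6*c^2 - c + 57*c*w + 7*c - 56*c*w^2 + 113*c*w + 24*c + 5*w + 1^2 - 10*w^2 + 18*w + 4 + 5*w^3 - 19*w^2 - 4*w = -30*c^3 + c^2*(161*w - 5) + c*(-56*w^2 + 170*w + 30) + 5*w^3 - 29*w^2 + 19*w + 5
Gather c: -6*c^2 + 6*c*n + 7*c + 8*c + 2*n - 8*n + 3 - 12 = -6*c^2 + c*(6*n + 15) - 6*n - 9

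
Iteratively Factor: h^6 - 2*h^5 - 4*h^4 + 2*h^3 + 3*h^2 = (h + 1)*(h^5 - 3*h^4 - h^3 + 3*h^2) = (h - 1)*(h + 1)*(h^4 - 2*h^3 - 3*h^2) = (h - 3)*(h - 1)*(h + 1)*(h^3 + h^2) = h*(h - 3)*(h - 1)*(h + 1)*(h^2 + h) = h^2*(h - 3)*(h - 1)*(h + 1)*(h + 1)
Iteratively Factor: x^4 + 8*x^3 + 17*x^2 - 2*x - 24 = (x - 1)*(x^3 + 9*x^2 + 26*x + 24) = (x - 1)*(x + 2)*(x^2 + 7*x + 12) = (x - 1)*(x + 2)*(x + 4)*(x + 3)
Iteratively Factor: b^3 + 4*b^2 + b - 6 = (b - 1)*(b^2 + 5*b + 6) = (b - 1)*(b + 3)*(b + 2)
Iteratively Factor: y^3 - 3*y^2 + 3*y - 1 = (y - 1)*(y^2 - 2*y + 1) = (y - 1)^2*(y - 1)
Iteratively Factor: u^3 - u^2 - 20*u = (u)*(u^2 - u - 20) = u*(u - 5)*(u + 4)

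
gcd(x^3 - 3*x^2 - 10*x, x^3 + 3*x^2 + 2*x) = x^2 + 2*x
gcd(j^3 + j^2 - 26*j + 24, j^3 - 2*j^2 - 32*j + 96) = j^2 + 2*j - 24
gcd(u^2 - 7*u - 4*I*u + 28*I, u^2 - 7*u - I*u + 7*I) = u - 7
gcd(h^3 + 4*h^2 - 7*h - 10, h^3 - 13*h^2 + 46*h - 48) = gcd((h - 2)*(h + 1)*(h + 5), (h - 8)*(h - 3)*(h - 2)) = h - 2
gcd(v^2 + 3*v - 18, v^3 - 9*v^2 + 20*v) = 1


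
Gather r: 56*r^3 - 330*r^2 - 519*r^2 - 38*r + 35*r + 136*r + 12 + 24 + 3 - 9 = 56*r^3 - 849*r^2 + 133*r + 30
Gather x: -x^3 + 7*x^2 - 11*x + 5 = -x^3 + 7*x^2 - 11*x + 5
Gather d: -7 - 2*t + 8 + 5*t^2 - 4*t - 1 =5*t^2 - 6*t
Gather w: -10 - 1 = -11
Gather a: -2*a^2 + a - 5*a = -2*a^2 - 4*a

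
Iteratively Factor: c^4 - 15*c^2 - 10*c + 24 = (c - 1)*(c^3 + c^2 - 14*c - 24) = (c - 1)*(c + 2)*(c^2 - c - 12) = (c - 4)*(c - 1)*(c + 2)*(c + 3)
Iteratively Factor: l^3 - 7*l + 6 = (l + 3)*(l^2 - 3*l + 2) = (l - 1)*(l + 3)*(l - 2)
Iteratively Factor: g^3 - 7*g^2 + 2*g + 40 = (g - 5)*(g^2 - 2*g - 8) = (g - 5)*(g + 2)*(g - 4)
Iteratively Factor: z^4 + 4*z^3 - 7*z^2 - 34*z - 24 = (z + 1)*(z^3 + 3*z^2 - 10*z - 24) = (z + 1)*(z + 2)*(z^2 + z - 12) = (z - 3)*(z + 1)*(z + 2)*(z + 4)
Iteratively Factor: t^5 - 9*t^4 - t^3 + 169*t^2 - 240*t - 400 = (t - 4)*(t^4 - 5*t^3 - 21*t^2 + 85*t + 100) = (t - 4)*(t + 4)*(t^3 - 9*t^2 + 15*t + 25) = (t - 4)*(t + 1)*(t + 4)*(t^2 - 10*t + 25) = (t - 5)*(t - 4)*(t + 1)*(t + 4)*(t - 5)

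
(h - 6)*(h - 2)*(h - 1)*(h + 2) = h^4 - 7*h^3 + 2*h^2 + 28*h - 24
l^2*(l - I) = l^3 - I*l^2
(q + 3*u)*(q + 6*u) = q^2 + 9*q*u + 18*u^2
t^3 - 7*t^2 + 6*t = t*(t - 6)*(t - 1)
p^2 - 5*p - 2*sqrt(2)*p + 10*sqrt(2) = (p - 5)*(p - 2*sqrt(2))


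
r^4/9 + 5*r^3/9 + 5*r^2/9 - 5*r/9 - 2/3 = (r/3 + 1/3)*(r/3 + 1)*(r - 1)*(r + 2)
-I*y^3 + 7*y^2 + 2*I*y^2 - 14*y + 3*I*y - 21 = (y - 3)*(y + 7*I)*(-I*y - I)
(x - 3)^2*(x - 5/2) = x^3 - 17*x^2/2 + 24*x - 45/2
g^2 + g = g*(g + 1)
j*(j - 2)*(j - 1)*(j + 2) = j^4 - j^3 - 4*j^2 + 4*j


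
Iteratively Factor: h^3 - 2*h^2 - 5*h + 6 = (h - 1)*(h^2 - h - 6) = (h - 1)*(h + 2)*(h - 3)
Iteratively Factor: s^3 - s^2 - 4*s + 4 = (s + 2)*(s^2 - 3*s + 2) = (s - 2)*(s + 2)*(s - 1)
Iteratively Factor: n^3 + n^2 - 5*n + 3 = (n - 1)*(n^2 + 2*n - 3) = (n - 1)*(n + 3)*(n - 1)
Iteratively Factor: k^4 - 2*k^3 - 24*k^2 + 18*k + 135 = (k - 3)*(k^3 + k^2 - 21*k - 45) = (k - 3)*(k + 3)*(k^2 - 2*k - 15) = (k - 5)*(k - 3)*(k + 3)*(k + 3)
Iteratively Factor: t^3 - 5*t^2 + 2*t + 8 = (t - 4)*(t^2 - t - 2) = (t - 4)*(t + 1)*(t - 2)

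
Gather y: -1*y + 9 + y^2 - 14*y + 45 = y^2 - 15*y + 54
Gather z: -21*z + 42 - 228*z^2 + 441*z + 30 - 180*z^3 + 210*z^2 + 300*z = -180*z^3 - 18*z^2 + 720*z + 72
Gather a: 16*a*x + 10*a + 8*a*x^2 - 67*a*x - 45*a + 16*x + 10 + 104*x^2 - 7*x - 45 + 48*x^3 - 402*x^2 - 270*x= a*(8*x^2 - 51*x - 35) + 48*x^3 - 298*x^2 - 261*x - 35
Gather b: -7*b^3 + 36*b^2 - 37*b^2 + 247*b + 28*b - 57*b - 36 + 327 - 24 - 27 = -7*b^3 - b^2 + 218*b + 240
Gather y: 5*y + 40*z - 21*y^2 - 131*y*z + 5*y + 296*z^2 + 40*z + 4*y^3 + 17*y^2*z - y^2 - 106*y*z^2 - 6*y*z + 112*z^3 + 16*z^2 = 4*y^3 + y^2*(17*z - 22) + y*(-106*z^2 - 137*z + 10) + 112*z^3 + 312*z^2 + 80*z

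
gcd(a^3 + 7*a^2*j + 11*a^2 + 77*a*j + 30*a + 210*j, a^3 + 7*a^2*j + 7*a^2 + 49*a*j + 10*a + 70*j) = a^2 + 7*a*j + 5*a + 35*j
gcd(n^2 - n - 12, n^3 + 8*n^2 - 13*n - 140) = n - 4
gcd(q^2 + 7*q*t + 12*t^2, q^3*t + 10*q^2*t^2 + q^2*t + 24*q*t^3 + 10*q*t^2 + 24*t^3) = q + 4*t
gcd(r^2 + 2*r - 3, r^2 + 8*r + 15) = r + 3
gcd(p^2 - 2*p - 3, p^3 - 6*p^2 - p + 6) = p + 1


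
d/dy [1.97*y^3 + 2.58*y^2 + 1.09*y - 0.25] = 5.91*y^2 + 5.16*y + 1.09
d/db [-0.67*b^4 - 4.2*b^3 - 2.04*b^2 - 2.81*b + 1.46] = -2.68*b^3 - 12.6*b^2 - 4.08*b - 2.81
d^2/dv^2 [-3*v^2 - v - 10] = -6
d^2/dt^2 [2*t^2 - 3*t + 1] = 4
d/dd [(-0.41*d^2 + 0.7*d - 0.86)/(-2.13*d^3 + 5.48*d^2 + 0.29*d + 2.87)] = (-0.8733*d^4 + 2.982*d^3 - 9.4503*d^2 + 7.0722*d + 2.2584)/(4.5369*d^6 - 23.3448*d^5 + 28.795*d^4 - 9.0478*d^3 + 31.5393*d^2 + 1.6646*d + 8.2369)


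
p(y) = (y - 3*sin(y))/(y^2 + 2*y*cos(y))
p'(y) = (1 - 3*cos(y))/(y^2 + 2*y*cos(y)) + (y - 3*sin(y))*(2*y*sin(y) - 2*y - 2*cos(y))/(y^2 + 2*y*cos(y))^2 = (2*y^2*sin(y) - 3*y^2*cos(y) - y^2 + 6*y*sin(y) - 6*y + 3*sin(2*y))/(y^2*(y + 2*cos(y))^2)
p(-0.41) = -1.35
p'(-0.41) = 1.42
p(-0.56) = -1.63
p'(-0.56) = 2.48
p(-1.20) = 2.80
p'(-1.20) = 19.04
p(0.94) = -0.74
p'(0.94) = 0.19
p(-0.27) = -1.18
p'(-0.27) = 0.93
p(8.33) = 0.09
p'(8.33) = 0.04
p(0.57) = -0.82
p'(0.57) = 0.22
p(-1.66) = 0.44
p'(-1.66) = 1.39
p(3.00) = 0.84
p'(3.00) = 0.42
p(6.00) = 0.14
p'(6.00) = -0.09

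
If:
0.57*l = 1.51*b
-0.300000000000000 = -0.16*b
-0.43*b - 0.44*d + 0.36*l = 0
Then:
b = 1.88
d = 2.23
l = 4.97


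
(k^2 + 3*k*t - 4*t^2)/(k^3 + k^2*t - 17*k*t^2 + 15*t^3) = (-k - 4*t)/(-k^2 - 2*k*t + 15*t^2)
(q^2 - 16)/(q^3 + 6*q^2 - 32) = (q - 4)/(q^2 + 2*q - 8)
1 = 1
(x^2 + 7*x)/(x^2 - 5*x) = (x + 7)/(x - 5)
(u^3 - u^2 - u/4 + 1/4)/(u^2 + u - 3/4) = (2*u^2 - u - 1)/(2*u + 3)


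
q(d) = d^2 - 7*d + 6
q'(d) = 2*d - 7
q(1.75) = -3.19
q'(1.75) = -3.50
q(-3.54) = 43.31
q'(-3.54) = -14.08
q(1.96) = -3.88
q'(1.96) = -3.08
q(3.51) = -6.25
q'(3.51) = 0.02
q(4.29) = -5.63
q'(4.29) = 1.58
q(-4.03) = 50.45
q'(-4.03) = -15.06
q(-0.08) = 6.57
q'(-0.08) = -7.16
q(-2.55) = 30.35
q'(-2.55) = -12.10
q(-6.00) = 84.00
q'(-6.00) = -19.00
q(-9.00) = 150.00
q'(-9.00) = -25.00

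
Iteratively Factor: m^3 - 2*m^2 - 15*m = (m)*(m^2 - 2*m - 15) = m*(m - 5)*(m + 3)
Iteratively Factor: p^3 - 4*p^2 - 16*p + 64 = (p + 4)*(p^2 - 8*p + 16) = (p - 4)*(p + 4)*(p - 4)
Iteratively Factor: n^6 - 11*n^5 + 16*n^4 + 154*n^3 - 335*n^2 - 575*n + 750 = (n - 1)*(n^5 - 10*n^4 + 6*n^3 + 160*n^2 - 175*n - 750) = (n - 1)*(n + 2)*(n^4 - 12*n^3 + 30*n^2 + 100*n - 375) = (n - 5)*(n - 1)*(n + 2)*(n^3 - 7*n^2 - 5*n + 75) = (n - 5)^2*(n - 1)*(n + 2)*(n^2 - 2*n - 15) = (n - 5)^3*(n - 1)*(n + 2)*(n + 3)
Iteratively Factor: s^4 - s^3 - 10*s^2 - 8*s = (s + 2)*(s^3 - 3*s^2 - 4*s) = (s + 1)*(s + 2)*(s^2 - 4*s) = s*(s + 1)*(s + 2)*(s - 4)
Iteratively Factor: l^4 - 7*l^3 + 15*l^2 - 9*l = (l - 1)*(l^3 - 6*l^2 + 9*l) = (l - 3)*(l - 1)*(l^2 - 3*l) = (l - 3)^2*(l - 1)*(l)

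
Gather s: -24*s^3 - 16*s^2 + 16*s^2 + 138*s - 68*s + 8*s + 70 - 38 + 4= -24*s^3 + 78*s + 36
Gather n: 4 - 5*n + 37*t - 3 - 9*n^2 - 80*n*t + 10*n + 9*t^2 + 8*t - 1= -9*n^2 + n*(5 - 80*t) + 9*t^2 + 45*t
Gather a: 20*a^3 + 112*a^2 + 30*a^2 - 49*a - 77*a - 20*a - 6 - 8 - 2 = 20*a^3 + 142*a^2 - 146*a - 16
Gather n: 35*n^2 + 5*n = 35*n^2 + 5*n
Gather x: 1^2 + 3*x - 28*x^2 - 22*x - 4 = -28*x^2 - 19*x - 3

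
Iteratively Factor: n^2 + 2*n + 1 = (n + 1)*(n + 1)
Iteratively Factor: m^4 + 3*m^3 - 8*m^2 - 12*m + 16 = (m + 4)*(m^3 - m^2 - 4*m + 4) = (m + 2)*(m + 4)*(m^2 - 3*m + 2) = (m - 1)*(m + 2)*(m + 4)*(m - 2)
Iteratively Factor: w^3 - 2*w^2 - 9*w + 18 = (w + 3)*(w^2 - 5*w + 6) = (w - 2)*(w + 3)*(w - 3)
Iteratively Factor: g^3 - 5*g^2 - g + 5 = (g - 5)*(g^2 - 1) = (g - 5)*(g - 1)*(g + 1)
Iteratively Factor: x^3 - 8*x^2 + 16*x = (x - 4)*(x^2 - 4*x) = x*(x - 4)*(x - 4)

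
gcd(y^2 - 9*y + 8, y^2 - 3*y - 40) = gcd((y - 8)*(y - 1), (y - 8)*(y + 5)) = y - 8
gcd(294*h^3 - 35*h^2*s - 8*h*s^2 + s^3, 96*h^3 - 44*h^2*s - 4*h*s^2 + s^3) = 6*h + s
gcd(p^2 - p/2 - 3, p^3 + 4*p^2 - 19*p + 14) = p - 2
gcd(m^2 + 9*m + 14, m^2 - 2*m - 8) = m + 2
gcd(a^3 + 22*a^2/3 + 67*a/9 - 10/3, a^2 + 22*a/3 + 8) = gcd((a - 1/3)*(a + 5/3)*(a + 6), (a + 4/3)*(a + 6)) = a + 6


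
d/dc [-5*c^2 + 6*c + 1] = 6 - 10*c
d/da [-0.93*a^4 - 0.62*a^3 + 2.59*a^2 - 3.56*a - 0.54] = -3.72*a^3 - 1.86*a^2 + 5.18*a - 3.56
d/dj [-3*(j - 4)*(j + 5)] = -6*j - 3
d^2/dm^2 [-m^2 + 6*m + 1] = -2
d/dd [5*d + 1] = 5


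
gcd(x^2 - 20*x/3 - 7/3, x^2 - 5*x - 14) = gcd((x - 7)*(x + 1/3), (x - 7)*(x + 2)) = x - 7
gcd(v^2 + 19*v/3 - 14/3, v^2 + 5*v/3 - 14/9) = v - 2/3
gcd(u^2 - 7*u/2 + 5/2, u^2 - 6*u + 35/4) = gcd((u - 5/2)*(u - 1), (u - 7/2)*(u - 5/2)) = u - 5/2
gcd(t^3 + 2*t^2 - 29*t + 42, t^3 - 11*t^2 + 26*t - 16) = t - 2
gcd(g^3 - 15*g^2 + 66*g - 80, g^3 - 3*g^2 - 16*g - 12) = 1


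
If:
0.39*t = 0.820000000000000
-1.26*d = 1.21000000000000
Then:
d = -0.96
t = 2.10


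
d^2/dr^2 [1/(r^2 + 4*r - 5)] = 2*(-r^2 - 4*r + 4*(r + 2)^2 + 5)/(r^2 + 4*r - 5)^3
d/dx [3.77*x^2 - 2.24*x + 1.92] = 7.54*x - 2.24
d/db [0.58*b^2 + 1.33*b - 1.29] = 1.16*b + 1.33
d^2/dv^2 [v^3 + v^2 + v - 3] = 6*v + 2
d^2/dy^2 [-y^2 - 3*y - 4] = -2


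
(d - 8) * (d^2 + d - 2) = d^3 - 7*d^2 - 10*d + 16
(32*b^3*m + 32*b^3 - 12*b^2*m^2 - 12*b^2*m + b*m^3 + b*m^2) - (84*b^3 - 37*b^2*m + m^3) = 32*b^3*m - 52*b^3 - 12*b^2*m^2 + 25*b^2*m + b*m^3 + b*m^2 - m^3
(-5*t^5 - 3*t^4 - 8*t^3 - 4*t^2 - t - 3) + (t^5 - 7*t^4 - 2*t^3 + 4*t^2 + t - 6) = -4*t^5 - 10*t^4 - 10*t^3 - 9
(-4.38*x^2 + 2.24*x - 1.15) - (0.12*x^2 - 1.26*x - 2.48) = -4.5*x^2 + 3.5*x + 1.33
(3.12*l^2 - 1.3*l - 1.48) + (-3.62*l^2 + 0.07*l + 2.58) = -0.5*l^2 - 1.23*l + 1.1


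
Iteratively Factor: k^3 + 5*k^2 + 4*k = (k + 1)*(k^2 + 4*k) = (k + 1)*(k + 4)*(k)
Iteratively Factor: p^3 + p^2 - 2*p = (p - 1)*(p^2 + 2*p) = p*(p - 1)*(p + 2)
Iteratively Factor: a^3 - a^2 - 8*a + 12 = (a - 2)*(a^2 + a - 6) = (a - 2)^2*(a + 3)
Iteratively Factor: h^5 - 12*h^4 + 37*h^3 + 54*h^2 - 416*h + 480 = (h - 5)*(h^4 - 7*h^3 + 2*h^2 + 64*h - 96) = (h - 5)*(h - 4)*(h^3 - 3*h^2 - 10*h + 24) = (h - 5)*(h - 4)^2*(h^2 + h - 6) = (h - 5)*(h - 4)^2*(h + 3)*(h - 2)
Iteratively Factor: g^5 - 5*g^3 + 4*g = (g)*(g^4 - 5*g^2 + 4) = g*(g - 2)*(g^3 + 2*g^2 - g - 2) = g*(g - 2)*(g + 2)*(g^2 - 1) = g*(g - 2)*(g + 1)*(g + 2)*(g - 1)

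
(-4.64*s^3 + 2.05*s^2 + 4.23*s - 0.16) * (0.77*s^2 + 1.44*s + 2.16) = -3.5728*s^5 - 5.1031*s^4 - 3.8133*s^3 + 10.396*s^2 + 8.9064*s - 0.3456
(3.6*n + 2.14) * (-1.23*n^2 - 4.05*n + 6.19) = -4.428*n^3 - 17.2122*n^2 + 13.617*n + 13.2466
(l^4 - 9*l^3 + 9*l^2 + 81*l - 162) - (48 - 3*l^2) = l^4 - 9*l^3 + 12*l^2 + 81*l - 210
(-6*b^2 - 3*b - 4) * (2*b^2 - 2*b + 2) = -12*b^4 + 6*b^3 - 14*b^2 + 2*b - 8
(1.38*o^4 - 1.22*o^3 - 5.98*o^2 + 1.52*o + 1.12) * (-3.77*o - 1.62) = -5.2026*o^5 + 2.3638*o^4 + 24.521*o^3 + 3.9572*o^2 - 6.6848*o - 1.8144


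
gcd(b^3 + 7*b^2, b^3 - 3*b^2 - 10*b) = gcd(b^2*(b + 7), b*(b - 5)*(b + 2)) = b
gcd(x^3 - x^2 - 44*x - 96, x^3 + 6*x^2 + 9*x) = x + 3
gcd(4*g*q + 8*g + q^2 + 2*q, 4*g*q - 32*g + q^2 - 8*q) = 4*g + q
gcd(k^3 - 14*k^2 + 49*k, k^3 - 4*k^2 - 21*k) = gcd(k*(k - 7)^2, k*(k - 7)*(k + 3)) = k^2 - 7*k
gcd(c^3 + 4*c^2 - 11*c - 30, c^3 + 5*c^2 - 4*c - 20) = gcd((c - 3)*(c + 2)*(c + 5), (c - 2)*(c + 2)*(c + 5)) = c^2 + 7*c + 10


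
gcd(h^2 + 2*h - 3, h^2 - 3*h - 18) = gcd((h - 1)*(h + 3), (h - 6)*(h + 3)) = h + 3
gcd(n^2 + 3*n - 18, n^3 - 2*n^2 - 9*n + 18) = n - 3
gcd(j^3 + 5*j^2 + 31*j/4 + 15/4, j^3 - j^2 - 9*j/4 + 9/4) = j + 3/2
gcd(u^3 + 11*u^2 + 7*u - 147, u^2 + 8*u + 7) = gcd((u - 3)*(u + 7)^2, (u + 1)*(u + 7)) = u + 7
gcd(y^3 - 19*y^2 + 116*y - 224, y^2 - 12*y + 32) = y^2 - 12*y + 32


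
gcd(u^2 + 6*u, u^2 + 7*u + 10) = 1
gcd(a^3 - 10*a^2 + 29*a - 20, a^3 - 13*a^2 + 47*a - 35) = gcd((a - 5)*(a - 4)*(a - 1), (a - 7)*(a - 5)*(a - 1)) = a^2 - 6*a + 5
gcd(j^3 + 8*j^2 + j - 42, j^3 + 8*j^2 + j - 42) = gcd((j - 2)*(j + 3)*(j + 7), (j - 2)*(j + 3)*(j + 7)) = j^3 + 8*j^2 + j - 42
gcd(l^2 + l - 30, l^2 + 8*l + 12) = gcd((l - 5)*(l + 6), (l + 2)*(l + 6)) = l + 6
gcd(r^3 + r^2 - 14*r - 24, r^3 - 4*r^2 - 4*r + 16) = r^2 - 2*r - 8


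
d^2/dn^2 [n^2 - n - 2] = 2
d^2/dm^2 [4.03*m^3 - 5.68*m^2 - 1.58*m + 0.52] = 24.18*m - 11.36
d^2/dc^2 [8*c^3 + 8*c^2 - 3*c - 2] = 48*c + 16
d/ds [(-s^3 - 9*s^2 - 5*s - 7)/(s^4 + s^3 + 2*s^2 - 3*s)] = (s^6 + 18*s^5 + 22*s^4 + 44*s^3 + 58*s^2 + 28*s - 21)/(s^2*(s^6 + 2*s^5 + 5*s^4 - 2*s^3 - 2*s^2 - 12*s + 9))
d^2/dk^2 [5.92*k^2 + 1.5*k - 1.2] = 11.8400000000000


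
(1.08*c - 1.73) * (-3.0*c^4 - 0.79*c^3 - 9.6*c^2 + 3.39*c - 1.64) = -3.24*c^5 + 4.3368*c^4 - 9.0013*c^3 + 20.2692*c^2 - 7.6359*c + 2.8372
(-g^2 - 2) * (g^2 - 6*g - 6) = -g^4 + 6*g^3 + 4*g^2 + 12*g + 12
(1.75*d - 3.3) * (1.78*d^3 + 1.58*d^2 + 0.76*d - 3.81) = 3.115*d^4 - 3.109*d^3 - 3.884*d^2 - 9.1755*d + 12.573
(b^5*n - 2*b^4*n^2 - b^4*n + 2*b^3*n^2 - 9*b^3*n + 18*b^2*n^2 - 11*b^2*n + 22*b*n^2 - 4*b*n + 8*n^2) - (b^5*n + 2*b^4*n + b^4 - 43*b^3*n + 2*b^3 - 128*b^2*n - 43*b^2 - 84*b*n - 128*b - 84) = -2*b^4*n^2 - 3*b^4*n - b^4 + 2*b^3*n^2 + 34*b^3*n - 2*b^3 + 18*b^2*n^2 + 117*b^2*n + 43*b^2 + 22*b*n^2 + 80*b*n + 128*b + 8*n^2 + 84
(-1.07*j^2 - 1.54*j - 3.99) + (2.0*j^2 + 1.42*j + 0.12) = 0.93*j^2 - 0.12*j - 3.87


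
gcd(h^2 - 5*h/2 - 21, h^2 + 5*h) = 1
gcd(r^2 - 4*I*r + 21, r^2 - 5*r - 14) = 1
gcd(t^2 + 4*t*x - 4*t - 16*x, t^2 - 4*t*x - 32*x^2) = t + 4*x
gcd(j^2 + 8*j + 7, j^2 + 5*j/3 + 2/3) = j + 1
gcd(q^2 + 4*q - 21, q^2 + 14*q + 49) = q + 7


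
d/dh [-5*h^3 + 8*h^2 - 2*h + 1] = -15*h^2 + 16*h - 2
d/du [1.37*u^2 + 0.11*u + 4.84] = 2.74*u + 0.11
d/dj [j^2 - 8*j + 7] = 2*j - 8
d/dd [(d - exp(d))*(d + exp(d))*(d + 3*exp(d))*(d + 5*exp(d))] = 8*d^3*exp(d) + 4*d^3 + 28*d^2*exp(2*d) + 24*d^2*exp(d) - 24*d*exp(3*d) + 28*d*exp(2*d) - 60*exp(4*d) - 8*exp(3*d)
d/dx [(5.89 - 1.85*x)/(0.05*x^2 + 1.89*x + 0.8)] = (0.0925*x^2 - 0.589*x - 12.6121)/(0.0025*x^4 + 0.189*x^3 + 3.6521*x^2 + 3.024*x + 0.64)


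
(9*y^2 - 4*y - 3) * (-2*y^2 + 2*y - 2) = -18*y^4 + 26*y^3 - 20*y^2 + 2*y + 6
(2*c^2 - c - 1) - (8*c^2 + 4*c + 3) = -6*c^2 - 5*c - 4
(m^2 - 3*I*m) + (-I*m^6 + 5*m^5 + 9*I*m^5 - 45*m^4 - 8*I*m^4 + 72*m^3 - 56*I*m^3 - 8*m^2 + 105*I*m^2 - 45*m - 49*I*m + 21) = -I*m^6 + 5*m^5 + 9*I*m^5 - 45*m^4 - 8*I*m^4 + 72*m^3 - 56*I*m^3 - 7*m^2 + 105*I*m^2 - 45*m - 52*I*m + 21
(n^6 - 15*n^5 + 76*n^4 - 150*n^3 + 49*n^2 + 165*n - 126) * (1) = n^6 - 15*n^5 + 76*n^4 - 150*n^3 + 49*n^2 + 165*n - 126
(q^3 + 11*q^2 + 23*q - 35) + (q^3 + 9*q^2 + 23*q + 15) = 2*q^3 + 20*q^2 + 46*q - 20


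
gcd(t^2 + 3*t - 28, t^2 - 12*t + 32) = t - 4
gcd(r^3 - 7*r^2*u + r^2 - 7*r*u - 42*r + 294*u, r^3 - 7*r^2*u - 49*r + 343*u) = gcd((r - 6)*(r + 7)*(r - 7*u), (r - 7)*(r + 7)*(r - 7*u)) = r^2 - 7*r*u + 7*r - 49*u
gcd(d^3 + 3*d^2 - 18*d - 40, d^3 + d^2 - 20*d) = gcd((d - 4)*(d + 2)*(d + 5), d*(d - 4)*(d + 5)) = d^2 + d - 20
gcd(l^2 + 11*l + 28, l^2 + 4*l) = l + 4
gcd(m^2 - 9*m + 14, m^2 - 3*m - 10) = 1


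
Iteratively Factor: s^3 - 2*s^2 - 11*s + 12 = (s - 1)*(s^2 - s - 12) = (s - 1)*(s + 3)*(s - 4)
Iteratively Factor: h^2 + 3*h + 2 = (h + 2)*(h + 1)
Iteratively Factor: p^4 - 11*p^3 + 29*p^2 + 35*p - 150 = (p + 2)*(p^3 - 13*p^2 + 55*p - 75) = (p - 5)*(p + 2)*(p^2 - 8*p + 15) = (p - 5)^2*(p + 2)*(p - 3)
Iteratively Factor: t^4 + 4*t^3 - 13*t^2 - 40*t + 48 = (t + 4)*(t^3 - 13*t + 12) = (t - 3)*(t + 4)*(t^2 + 3*t - 4) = (t - 3)*(t - 1)*(t + 4)*(t + 4)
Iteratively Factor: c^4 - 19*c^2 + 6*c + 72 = (c + 2)*(c^3 - 2*c^2 - 15*c + 36) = (c - 3)*(c + 2)*(c^2 + c - 12) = (c - 3)*(c + 2)*(c + 4)*(c - 3)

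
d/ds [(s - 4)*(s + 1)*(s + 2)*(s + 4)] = 4*s^3 + 9*s^2 - 28*s - 48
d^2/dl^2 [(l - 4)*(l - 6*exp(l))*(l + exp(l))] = -5*l^2*exp(l) - 24*l*exp(2*l) + 6*l + 72*exp(2*l) + 30*exp(l) - 8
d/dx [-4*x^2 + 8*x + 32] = 8 - 8*x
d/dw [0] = 0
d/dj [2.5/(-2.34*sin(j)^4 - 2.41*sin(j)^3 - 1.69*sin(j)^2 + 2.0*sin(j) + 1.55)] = (23.4*sin(j)^3 + 18.075*sin(j)^2 + 8.45*sin(j) - 5.0)*cos(j)/(2.34*sin(j)^4 + 2.41*sin(j)^3 + 1.69*sin(j)^2 - 2.0*sin(j) - 1.55)^2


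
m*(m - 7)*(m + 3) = m^3 - 4*m^2 - 21*m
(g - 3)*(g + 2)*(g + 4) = g^3 + 3*g^2 - 10*g - 24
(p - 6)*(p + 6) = p^2 - 36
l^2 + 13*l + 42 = (l + 6)*(l + 7)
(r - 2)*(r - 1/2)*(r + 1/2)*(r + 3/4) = r^4 - 5*r^3/4 - 7*r^2/4 + 5*r/16 + 3/8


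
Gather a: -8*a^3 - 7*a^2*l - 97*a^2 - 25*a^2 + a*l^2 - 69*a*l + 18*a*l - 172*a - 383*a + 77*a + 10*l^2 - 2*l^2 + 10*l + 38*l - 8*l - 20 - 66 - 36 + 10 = -8*a^3 + a^2*(-7*l - 122) + a*(l^2 - 51*l - 478) + 8*l^2 + 40*l - 112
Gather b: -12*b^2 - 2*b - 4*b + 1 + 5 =-12*b^2 - 6*b + 6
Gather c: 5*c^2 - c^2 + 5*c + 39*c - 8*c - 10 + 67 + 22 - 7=4*c^2 + 36*c + 72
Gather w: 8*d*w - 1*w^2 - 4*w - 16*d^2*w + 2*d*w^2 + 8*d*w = w^2*(2*d - 1) + w*(-16*d^2 + 16*d - 4)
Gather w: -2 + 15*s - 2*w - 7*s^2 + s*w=-7*s^2 + 15*s + w*(s - 2) - 2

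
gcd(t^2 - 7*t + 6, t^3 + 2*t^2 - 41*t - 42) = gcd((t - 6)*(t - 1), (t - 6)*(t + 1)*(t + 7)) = t - 6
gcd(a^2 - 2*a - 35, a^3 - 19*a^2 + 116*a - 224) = a - 7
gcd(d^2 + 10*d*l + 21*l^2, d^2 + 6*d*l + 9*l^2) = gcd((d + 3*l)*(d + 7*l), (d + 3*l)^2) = d + 3*l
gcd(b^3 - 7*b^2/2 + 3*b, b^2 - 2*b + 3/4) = b - 3/2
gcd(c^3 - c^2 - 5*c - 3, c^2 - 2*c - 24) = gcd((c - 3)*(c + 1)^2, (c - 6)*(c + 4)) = 1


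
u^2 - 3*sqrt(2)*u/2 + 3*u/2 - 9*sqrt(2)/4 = (u + 3/2)*(u - 3*sqrt(2)/2)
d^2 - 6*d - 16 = (d - 8)*(d + 2)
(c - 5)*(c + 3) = c^2 - 2*c - 15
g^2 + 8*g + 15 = (g + 3)*(g + 5)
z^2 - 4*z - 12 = (z - 6)*(z + 2)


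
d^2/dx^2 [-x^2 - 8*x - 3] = -2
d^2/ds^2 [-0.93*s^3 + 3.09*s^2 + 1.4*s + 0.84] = 6.18 - 5.58*s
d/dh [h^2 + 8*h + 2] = 2*h + 8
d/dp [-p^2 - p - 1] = -2*p - 1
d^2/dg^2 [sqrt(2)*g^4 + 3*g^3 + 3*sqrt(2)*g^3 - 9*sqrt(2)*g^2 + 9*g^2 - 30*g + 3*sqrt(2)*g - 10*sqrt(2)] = 12*sqrt(2)*g^2 + 18*g + 18*sqrt(2)*g - 18*sqrt(2) + 18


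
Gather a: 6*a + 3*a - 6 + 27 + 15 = 9*a + 36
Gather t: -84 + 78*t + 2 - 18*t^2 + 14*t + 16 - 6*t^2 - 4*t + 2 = -24*t^2 + 88*t - 64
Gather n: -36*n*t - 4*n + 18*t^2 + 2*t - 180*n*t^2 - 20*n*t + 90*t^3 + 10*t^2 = n*(-180*t^2 - 56*t - 4) + 90*t^3 + 28*t^2 + 2*t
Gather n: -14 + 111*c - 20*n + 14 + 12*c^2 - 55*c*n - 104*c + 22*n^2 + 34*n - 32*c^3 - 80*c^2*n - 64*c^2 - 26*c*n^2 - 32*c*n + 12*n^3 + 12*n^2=-32*c^3 - 52*c^2 + 7*c + 12*n^3 + n^2*(34 - 26*c) + n*(-80*c^2 - 87*c + 14)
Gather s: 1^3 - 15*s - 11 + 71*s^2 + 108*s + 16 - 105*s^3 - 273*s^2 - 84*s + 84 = -105*s^3 - 202*s^2 + 9*s + 90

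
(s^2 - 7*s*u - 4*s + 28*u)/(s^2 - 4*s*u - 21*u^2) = (s - 4)/(s + 3*u)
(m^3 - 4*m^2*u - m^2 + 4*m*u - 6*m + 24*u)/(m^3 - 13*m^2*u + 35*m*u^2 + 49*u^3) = (m^3 - 4*m^2*u - m^2 + 4*m*u - 6*m + 24*u)/(m^3 - 13*m^2*u + 35*m*u^2 + 49*u^3)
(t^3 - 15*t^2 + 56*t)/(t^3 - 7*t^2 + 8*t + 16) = t*(t^2 - 15*t + 56)/(t^3 - 7*t^2 + 8*t + 16)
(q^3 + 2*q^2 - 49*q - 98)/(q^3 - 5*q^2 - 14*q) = (q + 7)/q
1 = 1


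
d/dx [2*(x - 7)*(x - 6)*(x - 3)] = 6*x^2 - 64*x + 162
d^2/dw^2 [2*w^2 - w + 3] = 4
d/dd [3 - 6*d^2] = -12*d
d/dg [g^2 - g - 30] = 2*g - 1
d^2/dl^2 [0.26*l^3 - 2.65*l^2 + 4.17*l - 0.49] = 1.56*l - 5.3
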